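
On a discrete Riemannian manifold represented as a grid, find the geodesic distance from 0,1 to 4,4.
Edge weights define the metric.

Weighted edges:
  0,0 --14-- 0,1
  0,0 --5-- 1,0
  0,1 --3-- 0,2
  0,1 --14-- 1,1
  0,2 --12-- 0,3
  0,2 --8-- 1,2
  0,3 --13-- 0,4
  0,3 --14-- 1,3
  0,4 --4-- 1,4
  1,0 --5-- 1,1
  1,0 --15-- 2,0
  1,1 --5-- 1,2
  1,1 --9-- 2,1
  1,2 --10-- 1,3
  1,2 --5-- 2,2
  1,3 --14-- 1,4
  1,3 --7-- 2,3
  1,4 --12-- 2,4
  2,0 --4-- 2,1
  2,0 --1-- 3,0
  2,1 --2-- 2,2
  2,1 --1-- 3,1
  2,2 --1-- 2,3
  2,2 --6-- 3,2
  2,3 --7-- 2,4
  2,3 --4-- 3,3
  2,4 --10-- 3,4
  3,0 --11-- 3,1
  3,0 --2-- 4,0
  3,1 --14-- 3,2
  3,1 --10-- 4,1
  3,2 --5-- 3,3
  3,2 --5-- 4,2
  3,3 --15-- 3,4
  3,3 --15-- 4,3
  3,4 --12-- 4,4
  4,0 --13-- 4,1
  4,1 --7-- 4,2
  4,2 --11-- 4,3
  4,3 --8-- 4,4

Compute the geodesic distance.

Shortest path: 0,1 → 0,2 → 1,2 → 2,2 → 2,3 → 3,3 → 4,3 → 4,4, total weight = 44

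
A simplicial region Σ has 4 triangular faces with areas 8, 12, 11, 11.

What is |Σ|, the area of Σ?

8 + 12 + 11 + 11 = 42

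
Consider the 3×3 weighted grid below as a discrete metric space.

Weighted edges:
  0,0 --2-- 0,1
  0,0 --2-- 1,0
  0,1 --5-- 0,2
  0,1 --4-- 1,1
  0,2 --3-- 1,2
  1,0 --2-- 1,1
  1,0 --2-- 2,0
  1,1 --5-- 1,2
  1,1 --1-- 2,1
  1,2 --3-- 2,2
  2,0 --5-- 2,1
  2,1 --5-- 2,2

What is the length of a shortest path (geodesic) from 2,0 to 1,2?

Shortest path: 2,0 → 1,0 → 1,1 → 1,2, total weight = 9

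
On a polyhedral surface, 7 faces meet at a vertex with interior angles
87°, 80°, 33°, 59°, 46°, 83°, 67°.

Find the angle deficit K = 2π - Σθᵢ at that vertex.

Sum of angles = 455°. K = 360° - 455° = -95° = -19π/36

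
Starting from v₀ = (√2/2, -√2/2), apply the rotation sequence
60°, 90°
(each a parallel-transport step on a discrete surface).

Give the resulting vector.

Total rotation: 60° + 90° = 150°. Final vector: (-0.2588, 0.9659)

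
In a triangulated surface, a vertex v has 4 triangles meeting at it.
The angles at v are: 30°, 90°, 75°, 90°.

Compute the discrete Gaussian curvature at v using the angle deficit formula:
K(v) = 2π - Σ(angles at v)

Sum of angles = 285°. K = 360° - 285° = 75°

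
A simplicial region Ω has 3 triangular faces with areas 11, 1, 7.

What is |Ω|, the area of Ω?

11 + 1 + 7 = 19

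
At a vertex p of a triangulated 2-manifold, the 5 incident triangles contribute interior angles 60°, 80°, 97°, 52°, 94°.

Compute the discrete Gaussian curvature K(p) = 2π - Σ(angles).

Sum of angles = 383°. K = 360° - 383° = -23° = -23π/180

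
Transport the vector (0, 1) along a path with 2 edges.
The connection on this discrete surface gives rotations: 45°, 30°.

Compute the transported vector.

Total rotation: 45° + 30° = 75°. Final vector: (-0.9659, 0.2588)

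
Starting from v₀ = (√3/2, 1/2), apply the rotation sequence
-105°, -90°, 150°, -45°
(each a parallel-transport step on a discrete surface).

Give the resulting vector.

Total rotation: (-105°) + (-90°) + 150° + (-45°) = -90°. Final vector: (0.5000, -0.8660)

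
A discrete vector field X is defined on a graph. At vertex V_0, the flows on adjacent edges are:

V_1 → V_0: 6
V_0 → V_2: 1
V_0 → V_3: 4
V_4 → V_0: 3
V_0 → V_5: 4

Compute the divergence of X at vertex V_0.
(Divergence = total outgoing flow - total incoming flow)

Divergence = sum of outgoing flows = (-6) + 1 + 4 + (-3) + 4 = 0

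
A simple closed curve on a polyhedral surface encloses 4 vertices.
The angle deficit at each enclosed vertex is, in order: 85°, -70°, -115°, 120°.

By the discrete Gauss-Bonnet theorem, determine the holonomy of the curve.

Holonomy = total enclosed curvature = 85° + (-70°) + (-115°) + 120° = 20°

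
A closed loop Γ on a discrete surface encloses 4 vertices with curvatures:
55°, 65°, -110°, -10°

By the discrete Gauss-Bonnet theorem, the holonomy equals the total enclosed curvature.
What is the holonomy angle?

Holonomy = total enclosed curvature = 55° + 65° + (-110°) + (-10°) = 0°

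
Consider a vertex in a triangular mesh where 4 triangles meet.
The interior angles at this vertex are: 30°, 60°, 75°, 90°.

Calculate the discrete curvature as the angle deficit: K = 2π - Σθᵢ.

Sum of angles = 255°. K = 360° - 255° = 105° = 7π/12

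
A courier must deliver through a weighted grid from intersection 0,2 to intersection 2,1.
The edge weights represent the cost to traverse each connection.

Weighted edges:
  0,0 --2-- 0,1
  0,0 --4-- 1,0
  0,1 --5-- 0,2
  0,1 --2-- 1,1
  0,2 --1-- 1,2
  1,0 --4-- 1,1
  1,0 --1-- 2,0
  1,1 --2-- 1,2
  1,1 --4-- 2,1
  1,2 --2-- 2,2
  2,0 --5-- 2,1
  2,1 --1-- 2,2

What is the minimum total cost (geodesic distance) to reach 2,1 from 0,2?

Shortest path: 0,2 → 1,2 → 2,2 → 2,1, total weight = 4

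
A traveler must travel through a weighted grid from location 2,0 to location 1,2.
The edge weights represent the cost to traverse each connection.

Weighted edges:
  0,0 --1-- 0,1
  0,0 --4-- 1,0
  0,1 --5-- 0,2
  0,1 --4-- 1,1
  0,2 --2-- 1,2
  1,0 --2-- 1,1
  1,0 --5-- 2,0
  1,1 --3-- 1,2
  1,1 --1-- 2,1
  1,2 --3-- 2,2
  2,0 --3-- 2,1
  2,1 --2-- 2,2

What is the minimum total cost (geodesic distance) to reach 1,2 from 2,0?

Shortest path: 2,0 → 2,1 → 1,1 → 1,2, total weight = 7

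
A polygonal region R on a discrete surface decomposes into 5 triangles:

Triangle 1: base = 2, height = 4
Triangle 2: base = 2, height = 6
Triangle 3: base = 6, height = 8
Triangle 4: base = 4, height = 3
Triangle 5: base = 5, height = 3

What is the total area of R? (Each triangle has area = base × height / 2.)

(1/2)×2×4 + (1/2)×2×6 + (1/2)×6×8 + (1/2)×4×3 + (1/2)×5×3 = 47.5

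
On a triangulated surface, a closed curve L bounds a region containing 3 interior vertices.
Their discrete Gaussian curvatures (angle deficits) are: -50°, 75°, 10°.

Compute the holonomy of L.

Holonomy = total enclosed curvature = (-50°) + 75° + 10° = 35°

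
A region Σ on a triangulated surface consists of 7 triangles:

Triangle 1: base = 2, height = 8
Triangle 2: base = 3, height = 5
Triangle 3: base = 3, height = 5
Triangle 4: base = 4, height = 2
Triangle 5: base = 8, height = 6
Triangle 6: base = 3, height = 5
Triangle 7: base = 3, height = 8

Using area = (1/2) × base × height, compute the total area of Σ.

(1/2)×2×8 + (1/2)×3×5 + (1/2)×3×5 + (1/2)×4×2 + (1/2)×8×6 + (1/2)×3×5 + (1/2)×3×8 = 70.5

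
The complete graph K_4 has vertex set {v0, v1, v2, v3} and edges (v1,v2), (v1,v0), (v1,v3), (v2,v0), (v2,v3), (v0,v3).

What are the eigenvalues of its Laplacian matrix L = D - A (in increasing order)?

For the complete graph K_n, L = nI − J (J = all-ones matrix). J has eigenvalues n (once, eigenvector 𝟙) and 0 (multiplicity n−1), so L has eigenvalues 0 (once) and n (multiplicity n−1). Here n = 4: eigenvalue 0 once and 4 with multiplicity 3.
Laplacian eigenvalues (increasing order): [0.0, 4.0, 4.0, 4.0]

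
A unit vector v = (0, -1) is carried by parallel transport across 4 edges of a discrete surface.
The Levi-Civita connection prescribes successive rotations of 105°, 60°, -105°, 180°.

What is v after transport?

Total rotation: 105° + 60° + (-105°) + 180° = 240° ≡ -120° (mod 360°). Final vector: (-0.8660, 0.5000)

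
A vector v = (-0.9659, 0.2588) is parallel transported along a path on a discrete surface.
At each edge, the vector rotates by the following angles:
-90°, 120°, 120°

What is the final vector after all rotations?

Total rotation: (-90°) + 120° + 120° = 150°. Final vector: (0.7071, -0.7071)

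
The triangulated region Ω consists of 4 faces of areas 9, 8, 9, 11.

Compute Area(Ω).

9 + 8 + 9 + 11 = 37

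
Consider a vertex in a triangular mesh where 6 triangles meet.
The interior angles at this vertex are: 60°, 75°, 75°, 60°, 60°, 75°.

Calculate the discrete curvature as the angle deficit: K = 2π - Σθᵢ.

Sum of angles = 405°. K = 360° - 405° = -45°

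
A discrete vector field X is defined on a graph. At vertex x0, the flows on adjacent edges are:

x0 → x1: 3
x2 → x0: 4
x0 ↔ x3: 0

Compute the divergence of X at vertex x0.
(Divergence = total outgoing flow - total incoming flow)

Divergence = sum of outgoing flows = 3 + (-4) + 0 = -1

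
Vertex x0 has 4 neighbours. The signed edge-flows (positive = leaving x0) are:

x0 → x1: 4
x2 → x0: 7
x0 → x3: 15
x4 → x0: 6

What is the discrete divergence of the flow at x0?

Divergence = sum of outgoing flows = 4 + (-7) + 15 + (-6) = 6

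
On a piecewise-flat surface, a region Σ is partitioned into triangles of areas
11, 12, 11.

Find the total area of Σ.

11 + 12 + 11 = 34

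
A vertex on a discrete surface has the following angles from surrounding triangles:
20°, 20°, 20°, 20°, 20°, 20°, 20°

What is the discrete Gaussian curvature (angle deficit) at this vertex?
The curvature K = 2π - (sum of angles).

Sum of angles = 140°. K = 360° - 140° = 220°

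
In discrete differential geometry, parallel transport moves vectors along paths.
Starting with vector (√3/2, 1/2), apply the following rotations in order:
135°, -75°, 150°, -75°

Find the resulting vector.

Total rotation: 135° + (-75°) + 150° + (-75°) = 135°. Final vector: (-0.9659, 0.2588)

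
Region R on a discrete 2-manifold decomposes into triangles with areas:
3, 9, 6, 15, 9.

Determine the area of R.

3 + 9 + 6 + 15 + 9 = 42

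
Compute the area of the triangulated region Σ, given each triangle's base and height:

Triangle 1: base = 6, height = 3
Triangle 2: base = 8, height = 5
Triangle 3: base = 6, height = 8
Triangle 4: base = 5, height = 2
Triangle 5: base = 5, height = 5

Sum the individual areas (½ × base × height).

(1/2)×6×3 + (1/2)×8×5 + (1/2)×6×8 + (1/2)×5×2 + (1/2)×5×5 = 70.5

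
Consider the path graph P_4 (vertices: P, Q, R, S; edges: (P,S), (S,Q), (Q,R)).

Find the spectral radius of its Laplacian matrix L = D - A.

The path graph P_n has Laplacian eigenvalues λ_k = 2 − 2cos(kπ/n), k = 0, 1, …, n−1. Here n = 4:
k=0: 2 − 2cos(0) = 0.0; k=1: 2 − 2cos(π/4) = 0.5858; k=2: 2 − 2cos(π/2) = 2.0; k=3: 2 − 2cos(3π/4) = 3.4142.
Laplacian eigenvalues: [0.0, 0.5858, 2.0, 3.4142]. Largest eigenvalue (spectral radius) = 3.4142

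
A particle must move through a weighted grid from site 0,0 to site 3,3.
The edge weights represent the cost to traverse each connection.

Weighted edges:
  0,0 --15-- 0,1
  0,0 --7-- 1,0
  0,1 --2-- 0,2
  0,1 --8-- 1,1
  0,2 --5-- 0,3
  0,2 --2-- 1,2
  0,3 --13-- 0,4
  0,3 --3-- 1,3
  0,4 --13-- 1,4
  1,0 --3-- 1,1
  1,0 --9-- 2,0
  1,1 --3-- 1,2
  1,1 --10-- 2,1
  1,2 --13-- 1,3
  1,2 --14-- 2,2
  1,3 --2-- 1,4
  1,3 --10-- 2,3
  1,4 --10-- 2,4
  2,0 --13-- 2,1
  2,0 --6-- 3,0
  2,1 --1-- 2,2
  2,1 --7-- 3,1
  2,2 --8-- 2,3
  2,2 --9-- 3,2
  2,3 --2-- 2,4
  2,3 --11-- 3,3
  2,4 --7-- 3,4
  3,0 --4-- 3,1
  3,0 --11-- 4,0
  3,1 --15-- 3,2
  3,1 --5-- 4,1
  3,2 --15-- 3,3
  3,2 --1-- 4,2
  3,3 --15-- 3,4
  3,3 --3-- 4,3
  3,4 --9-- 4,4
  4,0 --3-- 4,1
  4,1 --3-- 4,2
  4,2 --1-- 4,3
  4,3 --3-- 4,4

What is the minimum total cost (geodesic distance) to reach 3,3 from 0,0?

Shortest path: 0,0 → 1,0 → 1,1 → 2,1 → 2,2 → 3,2 → 4,2 → 4,3 → 3,3, total weight = 35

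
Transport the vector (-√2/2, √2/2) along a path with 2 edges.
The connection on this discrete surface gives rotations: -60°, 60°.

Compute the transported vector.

Total rotation: (-60°) + 60° = 0°. Final vector: (-0.7071, 0.7071)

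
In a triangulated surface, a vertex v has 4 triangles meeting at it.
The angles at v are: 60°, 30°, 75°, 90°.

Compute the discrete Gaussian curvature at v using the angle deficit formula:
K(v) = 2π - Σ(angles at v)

Sum of angles = 255°. K = 360° - 255° = 105° = 7π/12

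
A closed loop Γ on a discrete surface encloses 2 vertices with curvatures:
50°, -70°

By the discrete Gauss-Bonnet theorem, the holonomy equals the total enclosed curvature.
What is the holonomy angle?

Holonomy = total enclosed curvature = 50° + (-70°) = -20°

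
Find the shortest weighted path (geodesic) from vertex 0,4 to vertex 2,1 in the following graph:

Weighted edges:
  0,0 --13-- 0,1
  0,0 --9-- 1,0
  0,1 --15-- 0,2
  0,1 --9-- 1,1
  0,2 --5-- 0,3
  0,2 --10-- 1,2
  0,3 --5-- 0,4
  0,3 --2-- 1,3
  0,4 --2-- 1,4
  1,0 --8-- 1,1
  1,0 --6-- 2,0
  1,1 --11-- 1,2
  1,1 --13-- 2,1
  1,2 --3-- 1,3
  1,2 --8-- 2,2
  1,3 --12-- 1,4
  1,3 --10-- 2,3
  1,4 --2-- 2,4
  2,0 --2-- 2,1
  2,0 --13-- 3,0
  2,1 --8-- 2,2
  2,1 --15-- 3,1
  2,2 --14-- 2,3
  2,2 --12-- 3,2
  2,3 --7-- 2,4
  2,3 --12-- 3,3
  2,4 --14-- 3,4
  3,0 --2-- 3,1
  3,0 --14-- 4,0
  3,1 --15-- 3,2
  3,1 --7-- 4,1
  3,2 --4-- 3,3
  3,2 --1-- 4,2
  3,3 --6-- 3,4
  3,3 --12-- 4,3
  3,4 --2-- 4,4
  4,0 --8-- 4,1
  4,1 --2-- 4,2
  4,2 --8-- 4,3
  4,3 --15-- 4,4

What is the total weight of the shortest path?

Shortest path: 0,4 → 0,3 → 1,3 → 1,2 → 2,2 → 2,1, total weight = 26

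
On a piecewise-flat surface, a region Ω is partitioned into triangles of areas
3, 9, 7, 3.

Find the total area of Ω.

3 + 9 + 7 + 3 = 22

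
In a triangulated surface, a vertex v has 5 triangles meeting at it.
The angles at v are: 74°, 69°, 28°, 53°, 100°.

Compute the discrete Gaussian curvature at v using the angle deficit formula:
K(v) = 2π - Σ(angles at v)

Sum of angles = 324°. K = 360° - 324° = 36° = π/5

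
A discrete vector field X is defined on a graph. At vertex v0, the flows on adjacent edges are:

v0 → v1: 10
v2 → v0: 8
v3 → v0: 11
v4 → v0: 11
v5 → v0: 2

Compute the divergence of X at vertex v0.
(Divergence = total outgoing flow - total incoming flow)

Divergence = sum of outgoing flows = 10 + (-8) + (-11) + (-11) + (-2) = -22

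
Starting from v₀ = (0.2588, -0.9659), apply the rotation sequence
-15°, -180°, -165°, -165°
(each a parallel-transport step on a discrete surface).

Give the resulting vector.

Total rotation: (-15°) + (-180°) + (-165°) + (-165°) = -525° ≡ -165° (mod 360°). Final vector: (-0.5000, 0.8660)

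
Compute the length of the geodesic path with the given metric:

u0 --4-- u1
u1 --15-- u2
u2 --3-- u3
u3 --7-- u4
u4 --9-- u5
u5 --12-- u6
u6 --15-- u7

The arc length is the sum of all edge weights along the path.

Arc length = 4 + 15 + 3 + 7 + 9 + 12 + 15 = 65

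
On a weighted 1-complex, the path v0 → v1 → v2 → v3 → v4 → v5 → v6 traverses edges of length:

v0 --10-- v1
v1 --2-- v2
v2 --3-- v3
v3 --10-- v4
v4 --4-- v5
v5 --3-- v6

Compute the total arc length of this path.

Arc length = 10 + 2 + 3 + 10 + 4 + 3 = 32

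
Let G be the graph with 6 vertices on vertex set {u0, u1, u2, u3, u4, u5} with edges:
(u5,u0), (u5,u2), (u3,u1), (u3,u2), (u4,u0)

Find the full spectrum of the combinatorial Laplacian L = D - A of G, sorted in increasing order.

Degrees: deg(u0) = 2, deg(u1) = 1, deg(u2) = 2, deg(u3) = 2, deg(u4) = 1, deg(u5) = 2.
L = D − A with rows/columns ordered (u0, u1, u2, u3, u4, u5):
  [ 2,  0,  0,  0, -1, -1]
  [ 0,  1,  0, -1,  0,  0]
  [ 0,  0,  2, -1,  0, -1]
  [ 0, -1, -1,  2,  0,  0]
  [-1,  0,  0,  0,  1,  0]
  [-1,  0, -1,  0,  0,  2]
Characteristic polynomial: det(λI − L) = λ(λ² − 4λ + 1)(λ − 1)(λ − 2)(λ − 3).
Roots: λ = 0; (λ² − 4λ + 1) = 0 ⇒ λ = 2 ± √3 ≈ 0.2679, 3.7321; (λ − 1) = 0 ⇒ λ = 1; (λ − 2) = 0 ⇒ λ = 2; (λ − 3) = 0 ⇒ λ = 3.
(Check: the roots sum (with multiplicity) to 10, matching trace L = Σdeg = 2·5 = 10.)
Laplacian eigenvalues (increasing order): [0.0, 0.2679, 1.0, 2.0, 3.0, 3.7321]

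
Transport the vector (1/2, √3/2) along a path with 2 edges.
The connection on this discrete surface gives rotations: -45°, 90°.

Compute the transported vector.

Total rotation: (-45°) + 90° = 45°. Final vector: (-0.2588, 0.9659)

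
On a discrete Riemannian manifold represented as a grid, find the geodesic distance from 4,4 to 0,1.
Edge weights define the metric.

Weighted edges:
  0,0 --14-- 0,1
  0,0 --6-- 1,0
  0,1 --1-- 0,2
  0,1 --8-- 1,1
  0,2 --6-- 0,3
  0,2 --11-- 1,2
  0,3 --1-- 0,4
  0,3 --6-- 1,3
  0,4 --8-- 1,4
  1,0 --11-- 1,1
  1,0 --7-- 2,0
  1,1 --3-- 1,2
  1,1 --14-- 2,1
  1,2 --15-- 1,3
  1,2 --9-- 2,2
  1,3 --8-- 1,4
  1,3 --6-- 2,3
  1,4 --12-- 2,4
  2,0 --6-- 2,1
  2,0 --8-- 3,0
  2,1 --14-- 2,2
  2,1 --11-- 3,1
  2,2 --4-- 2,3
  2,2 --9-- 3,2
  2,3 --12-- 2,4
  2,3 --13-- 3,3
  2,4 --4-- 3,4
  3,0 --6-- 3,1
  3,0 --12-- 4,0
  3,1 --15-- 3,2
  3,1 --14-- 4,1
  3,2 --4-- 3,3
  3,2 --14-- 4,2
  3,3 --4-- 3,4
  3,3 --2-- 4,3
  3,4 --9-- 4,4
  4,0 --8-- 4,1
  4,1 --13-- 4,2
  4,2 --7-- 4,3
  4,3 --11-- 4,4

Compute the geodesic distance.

Shortest path: 4,4 → 3,4 → 2,4 → 1,4 → 0,4 → 0,3 → 0,2 → 0,1, total weight = 41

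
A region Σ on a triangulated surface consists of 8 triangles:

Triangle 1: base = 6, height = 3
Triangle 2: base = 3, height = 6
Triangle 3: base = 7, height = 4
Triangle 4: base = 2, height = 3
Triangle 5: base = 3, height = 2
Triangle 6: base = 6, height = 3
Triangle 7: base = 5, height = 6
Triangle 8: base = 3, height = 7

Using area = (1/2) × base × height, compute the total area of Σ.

(1/2)×6×3 + (1/2)×3×6 + (1/2)×7×4 + (1/2)×2×3 + (1/2)×3×2 + (1/2)×6×3 + (1/2)×5×6 + (1/2)×3×7 = 72.5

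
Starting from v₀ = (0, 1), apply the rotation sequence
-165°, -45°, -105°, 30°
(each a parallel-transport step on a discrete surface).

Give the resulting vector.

Total rotation: (-165°) + (-45°) + (-105°) + 30° = -285° ≡ 75° (mod 360°). Final vector: (-0.9659, 0.2588)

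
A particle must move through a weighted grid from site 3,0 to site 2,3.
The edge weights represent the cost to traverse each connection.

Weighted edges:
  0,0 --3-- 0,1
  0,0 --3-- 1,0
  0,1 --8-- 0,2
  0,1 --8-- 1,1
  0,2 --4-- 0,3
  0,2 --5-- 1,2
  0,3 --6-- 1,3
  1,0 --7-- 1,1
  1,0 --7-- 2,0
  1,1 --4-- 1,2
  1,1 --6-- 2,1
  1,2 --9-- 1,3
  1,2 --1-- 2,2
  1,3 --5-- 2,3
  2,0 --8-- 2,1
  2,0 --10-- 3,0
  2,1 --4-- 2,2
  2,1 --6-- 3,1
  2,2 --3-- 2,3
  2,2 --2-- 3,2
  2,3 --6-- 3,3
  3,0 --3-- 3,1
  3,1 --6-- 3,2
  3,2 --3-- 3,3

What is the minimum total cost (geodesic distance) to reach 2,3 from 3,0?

Shortest path: 3,0 → 3,1 → 3,2 → 2,2 → 2,3, total weight = 14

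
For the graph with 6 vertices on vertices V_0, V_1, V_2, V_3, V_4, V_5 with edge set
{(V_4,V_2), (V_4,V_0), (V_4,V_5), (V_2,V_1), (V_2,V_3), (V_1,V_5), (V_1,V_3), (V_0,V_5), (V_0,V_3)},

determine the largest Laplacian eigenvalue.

Degrees: deg(V_0) = 3, deg(V_1) = 3, deg(V_2) = 3, deg(V_3) = 3, deg(V_4) = 3, deg(V_5) = 3.
L = D − A with rows/columns ordered (V_0, V_1, V_2, V_3, V_4, V_5):
  [ 3,  0,  0, -1, -1, -1]
  [ 0,  3, -1, -1,  0, -1]
  [ 0, -1,  3, -1, -1,  0]
  [-1, -1, -1,  3,  0,  0]
  [-1,  0, -1,  0,  3, -1]
  [-1, -1,  0,  0, -1,  3]
Characteristic polynomial: det(λI − L) = λ(λ − 2)(λ − 3)²(λ − 5)².
Roots: λ = 0; (λ − 2) = 0 ⇒ λ = 2; (λ − 3) = 0 ⇒ λ = 3 (multiplicity 2); (λ − 5) = 0 ⇒ λ = 5 (multiplicity 2).
(Check: the roots sum (with multiplicity) to 18, matching trace L = Σdeg = 2·9 = 18.)
Laplacian eigenvalues: [0.0, 2.0, 3.0, 3.0, 5.0, 5.0]. Largest eigenvalue (spectral radius) = 5.0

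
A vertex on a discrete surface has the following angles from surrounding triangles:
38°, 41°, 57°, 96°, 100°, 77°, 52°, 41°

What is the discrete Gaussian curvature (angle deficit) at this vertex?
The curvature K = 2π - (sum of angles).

Sum of angles = 502°. K = 360° - 502° = -142° = -71π/90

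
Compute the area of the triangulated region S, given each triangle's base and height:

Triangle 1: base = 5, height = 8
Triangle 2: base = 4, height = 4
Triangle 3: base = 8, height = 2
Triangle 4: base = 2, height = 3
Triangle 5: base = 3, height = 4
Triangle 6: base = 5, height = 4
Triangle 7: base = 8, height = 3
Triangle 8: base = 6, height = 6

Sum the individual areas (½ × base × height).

(1/2)×5×8 + (1/2)×4×4 + (1/2)×8×2 + (1/2)×2×3 + (1/2)×3×4 + (1/2)×5×4 + (1/2)×8×3 + (1/2)×6×6 = 85.0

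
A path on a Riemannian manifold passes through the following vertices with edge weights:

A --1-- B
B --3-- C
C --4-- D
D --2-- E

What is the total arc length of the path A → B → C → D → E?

Arc length = 1 + 3 + 4 + 2 = 10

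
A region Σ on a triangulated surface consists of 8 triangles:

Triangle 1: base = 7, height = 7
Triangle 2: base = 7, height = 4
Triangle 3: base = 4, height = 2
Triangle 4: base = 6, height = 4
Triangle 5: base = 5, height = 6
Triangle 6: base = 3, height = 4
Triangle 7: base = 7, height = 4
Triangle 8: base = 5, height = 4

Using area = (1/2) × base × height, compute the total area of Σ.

(1/2)×7×7 + (1/2)×7×4 + (1/2)×4×2 + (1/2)×6×4 + (1/2)×5×6 + (1/2)×3×4 + (1/2)×7×4 + (1/2)×5×4 = 99.5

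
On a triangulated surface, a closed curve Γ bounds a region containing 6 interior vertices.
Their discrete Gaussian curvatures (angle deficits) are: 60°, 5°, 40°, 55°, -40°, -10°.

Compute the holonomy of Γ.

Holonomy = total enclosed curvature = 60° + 5° + 40° + 55° + (-40°) + (-10°) = 110°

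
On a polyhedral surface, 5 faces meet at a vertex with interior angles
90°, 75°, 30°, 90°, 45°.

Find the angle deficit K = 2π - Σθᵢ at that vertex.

Sum of angles = 330°. K = 360° - 330° = 30° = π/6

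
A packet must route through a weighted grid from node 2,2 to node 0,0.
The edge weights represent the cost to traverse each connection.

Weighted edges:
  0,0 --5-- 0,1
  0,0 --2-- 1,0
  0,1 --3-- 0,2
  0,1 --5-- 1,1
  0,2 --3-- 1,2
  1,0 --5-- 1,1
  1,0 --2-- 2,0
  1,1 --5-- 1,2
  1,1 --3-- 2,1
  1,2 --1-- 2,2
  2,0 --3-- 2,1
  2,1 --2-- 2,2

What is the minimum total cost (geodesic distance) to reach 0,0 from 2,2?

Shortest path: 2,2 → 2,1 → 2,0 → 1,0 → 0,0, total weight = 9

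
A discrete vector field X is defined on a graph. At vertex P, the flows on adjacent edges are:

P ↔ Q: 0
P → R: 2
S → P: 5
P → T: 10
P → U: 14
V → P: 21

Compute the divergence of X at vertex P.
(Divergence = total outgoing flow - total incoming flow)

Divergence = sum of outgoing flows = 0 + 2 + (-5) + 10 + 14 + (-21) = 0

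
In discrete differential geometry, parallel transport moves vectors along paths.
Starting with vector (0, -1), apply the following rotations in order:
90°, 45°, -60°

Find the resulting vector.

Total rotation: 90° + 45° + (-60°) = 75°. Final vector: (0.9659, -0.2588)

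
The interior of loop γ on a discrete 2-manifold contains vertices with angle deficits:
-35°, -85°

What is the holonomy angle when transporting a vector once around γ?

Holonomy = total enclosed curvature = (-35°) + (-85°) = -120°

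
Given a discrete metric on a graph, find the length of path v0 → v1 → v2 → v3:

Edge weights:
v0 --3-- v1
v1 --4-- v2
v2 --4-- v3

Arc length = 3 + 4 + 4 = 11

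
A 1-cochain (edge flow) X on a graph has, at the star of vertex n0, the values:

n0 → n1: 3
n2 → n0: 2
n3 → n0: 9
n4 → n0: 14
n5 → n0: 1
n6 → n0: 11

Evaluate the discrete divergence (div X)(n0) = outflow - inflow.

Divergence = sum of outgoing flows = 3 + (-2) + (-9) + (-14) + (-1) + (-11) = -34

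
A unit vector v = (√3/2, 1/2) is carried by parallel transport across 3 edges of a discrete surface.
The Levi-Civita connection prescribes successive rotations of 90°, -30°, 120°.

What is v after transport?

Total rotation: 90° + (-30°) + 120° = 180°. Final vector: (-0.8660, -0.5000)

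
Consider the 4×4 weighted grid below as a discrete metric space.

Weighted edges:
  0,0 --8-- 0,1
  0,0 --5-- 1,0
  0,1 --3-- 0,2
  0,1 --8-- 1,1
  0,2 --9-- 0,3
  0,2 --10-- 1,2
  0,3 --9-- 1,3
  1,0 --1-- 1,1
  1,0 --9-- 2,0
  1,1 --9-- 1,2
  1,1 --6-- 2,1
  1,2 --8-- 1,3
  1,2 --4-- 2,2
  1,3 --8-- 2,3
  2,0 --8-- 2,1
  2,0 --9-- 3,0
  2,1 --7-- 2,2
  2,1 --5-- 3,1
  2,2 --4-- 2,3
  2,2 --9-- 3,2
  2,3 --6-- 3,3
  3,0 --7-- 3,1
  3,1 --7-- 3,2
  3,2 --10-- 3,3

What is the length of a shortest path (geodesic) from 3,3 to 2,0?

Shortest path: 3,3 → 2,3 → 2,2 → 2,1 → 2,0, total weight = 25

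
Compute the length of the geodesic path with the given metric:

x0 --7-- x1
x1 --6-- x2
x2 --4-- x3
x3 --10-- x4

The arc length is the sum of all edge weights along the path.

Arc length = 7 + 6 + 4 + 10 = 27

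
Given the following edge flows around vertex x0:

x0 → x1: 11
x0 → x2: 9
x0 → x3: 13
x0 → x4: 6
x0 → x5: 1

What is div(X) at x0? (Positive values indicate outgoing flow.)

Divergence = sum of outgoing flows = 11 + 9 + 13 + 6 + 1 = 40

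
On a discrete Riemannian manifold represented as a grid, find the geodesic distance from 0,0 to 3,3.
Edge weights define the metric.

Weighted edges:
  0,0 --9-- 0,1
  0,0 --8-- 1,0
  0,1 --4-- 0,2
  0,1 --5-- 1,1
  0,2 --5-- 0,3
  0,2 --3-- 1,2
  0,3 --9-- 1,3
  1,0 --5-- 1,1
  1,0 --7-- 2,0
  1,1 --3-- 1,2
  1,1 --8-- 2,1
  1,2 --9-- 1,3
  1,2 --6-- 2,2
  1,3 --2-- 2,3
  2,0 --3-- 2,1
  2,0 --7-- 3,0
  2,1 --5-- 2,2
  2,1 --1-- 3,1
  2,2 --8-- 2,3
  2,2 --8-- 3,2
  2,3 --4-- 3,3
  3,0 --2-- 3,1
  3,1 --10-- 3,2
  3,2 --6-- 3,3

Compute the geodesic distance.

Shortest path: 0,0 → 0,1 → 0,2 → 1,2 → 1,3 → 2,3 → 3,3, total weight = 31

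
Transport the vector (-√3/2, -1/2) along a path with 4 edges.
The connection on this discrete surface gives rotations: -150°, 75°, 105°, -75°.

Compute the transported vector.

Total rotation: (-150°) + 75° + 105° + (-75°) = -45°. Final vector: (-0.9659, 0.2588)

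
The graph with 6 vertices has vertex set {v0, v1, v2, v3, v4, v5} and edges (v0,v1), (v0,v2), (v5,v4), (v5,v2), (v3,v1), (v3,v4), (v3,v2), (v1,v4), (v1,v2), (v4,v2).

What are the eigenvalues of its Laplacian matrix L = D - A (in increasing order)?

Degrees: deg(v0) = 2, deg(v1) = 4, deg(v2) = 5, deg(v3) = 3, deg(v4) = 4, deg(v5) = 2.
L = D − A with rows/columns ordered (v0, v1, v2, v3, v4, v5):
  [ 2, -1, -1,  0,  0,  0]
  [-1,  4, -1, -1, -1,  0]
  [-1, -1,  5, -1, -1, -1]
  [ 0, -1, -1,  3, -1,  0]
  [ 0, -1, -1, -1,  4, -1]
  [ 0,  0, -1,  0, -1,  2]
Characteristic polynomial: det(λI − L) = λ(λ² − 7λ + 9)(λ² − 7λ + 11)(λ − 6).
Roots: λ = 0; (λ² − 7λ + 9) = 0 ⇒ λ = (7 ± √13)/2 ≈ 1.6972, 5.3028; (λ² − 7λ + 11) = 0 ⇒ λ = (7 ± √5)/2 ≈ 2.382, 4.618; (λ − 6) = 0 ⇒ λ = 6.
(Check: the roots sum (with multiplicity) to 20, matching trace L = Σdeg = 2·10 = 20.)
Laplacian eigenvalues (increasing order): [0.0, 1.6972, 2.382, 4.618, 5.3028, 6.0]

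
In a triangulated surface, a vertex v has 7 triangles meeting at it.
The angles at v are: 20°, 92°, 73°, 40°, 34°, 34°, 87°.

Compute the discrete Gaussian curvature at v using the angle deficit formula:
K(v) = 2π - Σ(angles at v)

Sum of angles = 380°. K = 360° - 380° = -20° = -π/9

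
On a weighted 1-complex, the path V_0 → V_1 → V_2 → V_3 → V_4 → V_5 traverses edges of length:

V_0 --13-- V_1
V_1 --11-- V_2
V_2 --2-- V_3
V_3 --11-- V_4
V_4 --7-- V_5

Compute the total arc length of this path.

Arc length = 13 + 11 + 2 + 11 + 7 = 44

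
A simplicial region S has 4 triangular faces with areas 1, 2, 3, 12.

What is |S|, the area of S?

1 + 2 + 3 + 12 = 18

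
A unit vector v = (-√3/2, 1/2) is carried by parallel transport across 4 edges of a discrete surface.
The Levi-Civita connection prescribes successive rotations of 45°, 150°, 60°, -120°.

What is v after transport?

Total rotation: 45° + 150° + 60° + (-120°) = 135°. Final vector: (0.2588, -0.9659)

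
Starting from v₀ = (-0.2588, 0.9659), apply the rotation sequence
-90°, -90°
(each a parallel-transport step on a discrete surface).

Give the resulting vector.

Total rotation: (-90°) + (-90°) = -180° ≡ 180° (mod 360°). Final vector: (0.2588, -0.9659)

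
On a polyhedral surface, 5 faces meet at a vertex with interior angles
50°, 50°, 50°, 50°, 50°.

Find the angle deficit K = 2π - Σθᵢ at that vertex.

Sum of angles = 250°. K = 360° - 250° = 110°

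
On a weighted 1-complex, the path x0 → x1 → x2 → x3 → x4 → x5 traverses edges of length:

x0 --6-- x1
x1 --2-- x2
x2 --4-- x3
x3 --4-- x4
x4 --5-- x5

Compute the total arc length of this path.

Arc length = 6 + 2 + 4 + 4 + 5 = 21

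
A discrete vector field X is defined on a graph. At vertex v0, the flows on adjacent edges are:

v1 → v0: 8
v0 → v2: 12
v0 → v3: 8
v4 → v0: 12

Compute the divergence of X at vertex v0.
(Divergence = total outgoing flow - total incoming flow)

Divergence = sum of outgoing flows = (-8) + 12 + 8 + (-12) = 0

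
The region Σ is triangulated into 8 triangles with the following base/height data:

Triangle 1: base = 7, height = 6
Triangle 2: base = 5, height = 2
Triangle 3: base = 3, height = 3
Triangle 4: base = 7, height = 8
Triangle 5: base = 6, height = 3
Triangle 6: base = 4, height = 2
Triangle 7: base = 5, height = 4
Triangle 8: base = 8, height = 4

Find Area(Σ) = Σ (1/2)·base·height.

(1/2)×7×6 + (1/2)×5×2 + (1/2)×3×3 + (1/2)×7×8 + (1/2)×6×3 + (1/2)×4×2 + (1/2)×5×4 + (1/2)×8×4 = 97.5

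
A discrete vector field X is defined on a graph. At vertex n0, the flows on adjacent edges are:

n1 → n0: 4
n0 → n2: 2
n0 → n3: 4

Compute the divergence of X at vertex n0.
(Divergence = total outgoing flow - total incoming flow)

Divergence = sum of outgoing flows = (-4) + 2 + 4 = 2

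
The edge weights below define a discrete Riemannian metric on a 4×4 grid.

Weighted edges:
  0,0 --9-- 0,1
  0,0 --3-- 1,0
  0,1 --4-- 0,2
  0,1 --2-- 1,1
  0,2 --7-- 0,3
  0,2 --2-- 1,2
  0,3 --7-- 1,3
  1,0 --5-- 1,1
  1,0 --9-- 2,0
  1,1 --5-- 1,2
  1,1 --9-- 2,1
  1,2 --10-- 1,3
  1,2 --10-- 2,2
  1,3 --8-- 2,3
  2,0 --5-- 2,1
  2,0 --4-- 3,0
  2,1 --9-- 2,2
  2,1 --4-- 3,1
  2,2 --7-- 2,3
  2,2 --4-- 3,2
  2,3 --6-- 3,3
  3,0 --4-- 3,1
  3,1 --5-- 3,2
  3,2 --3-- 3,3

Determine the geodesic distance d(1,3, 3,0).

Shortest path: 1,3 → 2,3 → 3,3 → 3,2 → 3,1 → 3,0, total weight = 26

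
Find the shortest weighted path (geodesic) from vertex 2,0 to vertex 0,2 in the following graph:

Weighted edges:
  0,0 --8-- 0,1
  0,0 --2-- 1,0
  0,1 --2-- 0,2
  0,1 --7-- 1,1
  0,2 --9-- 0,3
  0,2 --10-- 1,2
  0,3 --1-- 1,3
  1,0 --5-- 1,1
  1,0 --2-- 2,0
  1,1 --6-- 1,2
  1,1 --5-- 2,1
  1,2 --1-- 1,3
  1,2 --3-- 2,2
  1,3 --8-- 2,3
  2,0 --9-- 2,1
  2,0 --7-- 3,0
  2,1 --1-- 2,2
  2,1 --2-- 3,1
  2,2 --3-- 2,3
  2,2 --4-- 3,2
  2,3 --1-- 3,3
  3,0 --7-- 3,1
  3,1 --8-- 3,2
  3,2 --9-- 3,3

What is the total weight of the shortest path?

Shortest path: 2,0 → 1,0 → 0,0 → 0,1 → 0,2, total weight = 14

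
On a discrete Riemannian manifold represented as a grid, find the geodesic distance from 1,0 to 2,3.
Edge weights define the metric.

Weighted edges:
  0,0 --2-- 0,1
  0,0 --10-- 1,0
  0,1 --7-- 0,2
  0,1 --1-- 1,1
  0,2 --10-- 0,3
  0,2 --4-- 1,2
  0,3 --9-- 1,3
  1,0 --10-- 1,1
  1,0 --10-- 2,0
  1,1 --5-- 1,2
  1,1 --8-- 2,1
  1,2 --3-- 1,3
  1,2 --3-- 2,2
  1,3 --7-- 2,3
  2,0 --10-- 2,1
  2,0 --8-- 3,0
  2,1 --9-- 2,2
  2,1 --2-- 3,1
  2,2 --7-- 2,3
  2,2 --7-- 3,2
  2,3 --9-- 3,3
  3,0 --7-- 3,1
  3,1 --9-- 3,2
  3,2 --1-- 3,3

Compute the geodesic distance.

Shortest path: 1,0 → 1,1 → 1,2 → 1,3 → 2,3, total weight = 25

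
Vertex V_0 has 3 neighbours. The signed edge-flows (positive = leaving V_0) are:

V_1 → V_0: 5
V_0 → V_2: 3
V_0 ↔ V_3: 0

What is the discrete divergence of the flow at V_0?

Divergence = sum of outgoing flows = (-5) + 3 + 0 = -2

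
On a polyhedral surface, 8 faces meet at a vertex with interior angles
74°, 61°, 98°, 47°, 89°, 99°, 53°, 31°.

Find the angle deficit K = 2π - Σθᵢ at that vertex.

Sum of angles = 552°. K = 360° - 552° = -192° = -16π/15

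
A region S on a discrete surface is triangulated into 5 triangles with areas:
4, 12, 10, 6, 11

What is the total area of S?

4 + 12 + 10 + 6 + 11 = 43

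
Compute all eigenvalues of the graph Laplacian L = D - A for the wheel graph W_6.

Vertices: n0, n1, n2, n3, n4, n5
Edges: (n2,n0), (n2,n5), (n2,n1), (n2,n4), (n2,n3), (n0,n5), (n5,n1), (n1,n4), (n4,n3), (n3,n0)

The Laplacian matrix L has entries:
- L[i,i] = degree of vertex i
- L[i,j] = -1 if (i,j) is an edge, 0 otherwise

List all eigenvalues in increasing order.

The wheel W_6 is the join K_1 ∨ C_5 (a hub joined to every vertex of a cycle of length 5). For a join G ∨ H (G on p vertices, H on q vertices) the Laplacian spectrum is 0, p+q, the eigenvalues of L(G) other than one 0 each shifted by +q, and the eigenvalues of L(H) other than one 0 each shifted by +p. With G = K_1 (p = 1, nothing left after dropping its 0) and H = C_5 (q = 5, eigenvalues 2 − 2cos(2πk/5), k = 0, …, 4; drop k = 0), the spectrum of W_6 is 0, 6, and 1 + (2 − 2cos(2πk/5)) = 3 − 2cos(2πk/5) for k = 1, …, 4:
k=1: 3 − 2cos(2π/5) = 2.382; k=2: 3 − 2cos(4π/5) = 4.618; k=3: 3 − 2cos(6π/5) = 4.618; k=4: 3 − 2cos(8π/5) = 2.382.
Laplacian eigenvalues (increasing order): [0.0, 2.382, 2.382, 4.618, 4.618, 6.0]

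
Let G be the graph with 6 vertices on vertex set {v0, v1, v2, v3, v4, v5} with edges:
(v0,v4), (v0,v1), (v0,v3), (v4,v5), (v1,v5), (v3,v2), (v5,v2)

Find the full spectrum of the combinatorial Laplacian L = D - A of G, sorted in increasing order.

Degrees: deg(v0) = 3, deg(v1) = 2, deg(v2) = 2, deg(v3) = 2, deg(v4) = 2, deg(v5) = 3.
L = D − A with rows/columns ordered (v0, v1, v2, v3, v4, v5):
  [ 3, -1,  0, -1, -1,  0]
  [-1,  2,  0,  0,  0, -1]
  [ 0,  0,  2, -1,  0, -1]
  [-1,  0, -1,  2,  0,  0]
  [-1,  0,  0,  0,  2, -1]
  [ 0, -1, -1,  0, -1,  3]
Characteristic polynomial: det(λI − L) = λ(λ² − 6λ + 6)(λ − 2)²(λ − 4).
Roots: λ = 0; (λ² − 6λ + 6) = 0 ⇒ λ = 3 ± √3 ≈ 1.2679, 4.7321; (λ − 2) = 0 ⇒ λ = 2 (multiplicity 2); (λ − 4) = 0 ⇒ λ = 4.
(Check: the roots sum (with multiplicity) to 14, matching trace L = Σdeg = 2·7 = 14.)
Laplacian eigenvalues (increasing order): [0.0, 1.2679, 2.0, 2.0, 4.0, 4.7321]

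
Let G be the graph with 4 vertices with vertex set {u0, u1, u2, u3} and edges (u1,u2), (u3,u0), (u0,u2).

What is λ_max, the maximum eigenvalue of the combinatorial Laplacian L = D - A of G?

Degrees: deg(u0) = 2, deg(u1) = 1, deg(u2) = 2, deg(u3) = 1.
L = D − A with rows/columns ordered (u0, u1, u2, u3):
  [ 2,  0, -1, -1]
  [ 0,  1, -1,  0]
  [-1, -1,  2,  0]
  [-1,  0,  0,  1]
Characteristic polynomial: det(λI − L) = λ(λ² − 4λ + 2)(λ − 2).
Roots: λ = 0; (λ² − 4λ + 2) = 0 ⇒ λ = 2 ± √2 ≈ 0.5858, 3.4142; (λ − 2) = 0 ⇒ λ = 2.
(Check: the roots sum (with multiplicity) to 6, matching trace L = Σdeg = 2·3 = 6.)
Laplacian eigenvalues: [0.0, 0.5858, 2.0, 3.4142]. Largest eigenvalue (spectral radius) = 3.4142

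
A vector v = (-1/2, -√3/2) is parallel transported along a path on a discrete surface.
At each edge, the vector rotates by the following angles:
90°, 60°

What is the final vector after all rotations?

Total rotation: 90° + 60° = 150°. Final vector: (0.8660, 0.5000)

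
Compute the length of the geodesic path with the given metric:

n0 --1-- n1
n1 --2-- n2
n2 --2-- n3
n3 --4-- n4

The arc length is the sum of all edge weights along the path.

Arc length = 1 + 2 + 2 + 4 = 9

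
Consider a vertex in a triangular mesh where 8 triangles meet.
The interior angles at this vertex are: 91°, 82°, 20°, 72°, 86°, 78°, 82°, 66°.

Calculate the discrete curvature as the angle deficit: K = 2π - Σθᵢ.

Sum of angles = 577°. K = 360° - 577° = -217° = -217π/180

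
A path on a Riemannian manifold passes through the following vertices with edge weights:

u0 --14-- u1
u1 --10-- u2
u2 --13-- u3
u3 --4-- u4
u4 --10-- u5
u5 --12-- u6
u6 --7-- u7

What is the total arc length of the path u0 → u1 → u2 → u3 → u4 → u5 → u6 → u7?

Arc length = 14 + 10 + 13 + 4 + 10 + 12 + 7 = 70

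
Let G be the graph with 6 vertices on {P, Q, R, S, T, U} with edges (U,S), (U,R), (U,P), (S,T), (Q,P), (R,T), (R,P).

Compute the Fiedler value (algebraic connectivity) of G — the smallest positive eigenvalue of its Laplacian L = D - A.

Degrees: deg(P) = 3, deg(Q) = 1, deg(R) = 3, deg(S) = 2, deg(T) = 2, deg(U) = 3.
L = D − A with rows/columns ordered (P, Q, R, S, T, U):
  [ 3, -1, -1,  0,  0, -1]
  [-1,  1,  0,  0,  0,  0]
  [-1,  0,  3,  0, -1, -1]
  [ 0,  0,  0,  2, -1, -1]
  [ 0,  0, -1, -1,  2,  0]
  [-1,  0, -1, -1,  0,  3]
Characteristic polynomial: det(λI − L) = λ(λ² − 5λ + 3)(λ − 2)(λ² − 7λ + 11).
Roots: λ = 0; (λ² − 5λ + 3) = 0 ⇒ λ = (5 ± √13)/2 ≈ 0.6972, 4.3028; (λ − 2) = 0 ⇒ λ = 2; (λ² − 7λ + 11) = 0 ⇒ λ = (7 ± √5)/2 ≈ 2.382, 4.618.
(Check: the roots sum (with multiplicity) to 14, matching trace L = Σdeg = 2·7 = 14.)
Laplacian eigenvalues: [0.0, 0.6972, 2.0, 2.382, 4.3028, 4.618]. Algebraic connectivity (smallest non-zero eigenvalue) = 0.6972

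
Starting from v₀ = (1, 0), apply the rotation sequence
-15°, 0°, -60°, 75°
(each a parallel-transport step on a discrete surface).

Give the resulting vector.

Total rotation: (-15°) + 0° + (-60°) + 75° = 0°. Final vector: (1, 0)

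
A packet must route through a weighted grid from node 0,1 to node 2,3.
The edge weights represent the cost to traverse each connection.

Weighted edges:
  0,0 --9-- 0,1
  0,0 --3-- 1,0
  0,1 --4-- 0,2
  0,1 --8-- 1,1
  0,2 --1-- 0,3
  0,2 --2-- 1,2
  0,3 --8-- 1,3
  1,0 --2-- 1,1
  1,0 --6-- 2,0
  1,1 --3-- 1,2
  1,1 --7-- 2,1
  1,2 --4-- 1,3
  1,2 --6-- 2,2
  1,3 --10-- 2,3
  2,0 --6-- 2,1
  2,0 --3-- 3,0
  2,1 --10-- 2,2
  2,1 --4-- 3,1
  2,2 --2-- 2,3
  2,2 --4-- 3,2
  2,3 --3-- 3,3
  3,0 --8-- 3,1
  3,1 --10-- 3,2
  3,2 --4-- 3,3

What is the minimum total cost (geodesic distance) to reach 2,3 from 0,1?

Shortest path: 0,1 → 0,2 → 1,2 → 2,2 → 2,3, total weight = 14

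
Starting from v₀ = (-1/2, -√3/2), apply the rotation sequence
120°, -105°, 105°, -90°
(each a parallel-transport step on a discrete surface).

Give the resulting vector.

Total rotation: 120° + (-105°) + 105° + (-90°) = 30°. Final vector: (0, -1)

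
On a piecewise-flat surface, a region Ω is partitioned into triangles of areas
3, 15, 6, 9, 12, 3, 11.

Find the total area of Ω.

3 + 15 + 6 + 9 + 12 + 3 + 11 = 59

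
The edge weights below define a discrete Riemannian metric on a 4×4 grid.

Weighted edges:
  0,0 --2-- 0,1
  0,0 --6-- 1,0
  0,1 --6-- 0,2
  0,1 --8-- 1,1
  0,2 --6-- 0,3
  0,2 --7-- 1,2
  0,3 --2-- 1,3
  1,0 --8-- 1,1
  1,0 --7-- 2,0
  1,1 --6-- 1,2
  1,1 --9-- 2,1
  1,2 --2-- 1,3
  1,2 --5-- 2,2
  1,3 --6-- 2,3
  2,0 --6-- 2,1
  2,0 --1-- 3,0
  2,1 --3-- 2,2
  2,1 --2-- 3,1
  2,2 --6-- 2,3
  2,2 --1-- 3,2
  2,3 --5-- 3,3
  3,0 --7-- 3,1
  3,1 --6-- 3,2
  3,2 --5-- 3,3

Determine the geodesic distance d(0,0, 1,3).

Shortest path: 0,0 → 0,1 → 0,2 → 0,3 → 1,3, total weight = 16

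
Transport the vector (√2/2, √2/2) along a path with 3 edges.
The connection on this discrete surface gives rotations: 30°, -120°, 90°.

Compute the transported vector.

Total rotation: 30° + (-120°) + 90° = 0°. Final vector: (0.7071, 0.7071)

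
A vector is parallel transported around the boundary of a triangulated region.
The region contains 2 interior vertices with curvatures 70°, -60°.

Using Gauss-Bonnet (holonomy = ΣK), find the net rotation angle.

Holonomy = total enclosed curvature = 70° + (-60°) = 10°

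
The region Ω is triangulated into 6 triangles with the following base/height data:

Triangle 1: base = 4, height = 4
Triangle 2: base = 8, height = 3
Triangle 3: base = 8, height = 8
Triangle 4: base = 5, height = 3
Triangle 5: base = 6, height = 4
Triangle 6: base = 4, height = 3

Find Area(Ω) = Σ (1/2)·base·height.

(1/2)×4×4 + (1/2)×8×3 + (1/2)×8×8 + (1/2)×5×3 + (1/2)×6×4 + (1/2)×4×3 = 77.5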